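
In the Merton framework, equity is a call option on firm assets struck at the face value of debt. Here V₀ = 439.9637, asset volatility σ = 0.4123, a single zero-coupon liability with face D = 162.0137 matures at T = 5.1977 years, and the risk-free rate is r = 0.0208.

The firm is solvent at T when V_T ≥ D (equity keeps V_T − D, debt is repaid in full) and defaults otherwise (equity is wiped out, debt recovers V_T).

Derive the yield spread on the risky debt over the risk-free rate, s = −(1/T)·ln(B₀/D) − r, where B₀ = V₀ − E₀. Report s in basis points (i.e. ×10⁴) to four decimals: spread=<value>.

d₁ = [ln(V₀/D) + (r + σ²/2)T] / (σ√T)
   = [ln(439.9637/162.0137) + (0.0208 + 0.5·0.4123²)·5.1977] / (0.4123·√5.1977)
   = [0.999011 + 0.549894] / 0.939981 = 1.647805
d₂ = d₁ − σ√T = 1.647805 − 0.939981 = 0.707825
N(d₁) = 0.950304,  N(d₂) = 0.760473,  e^(−rT) = 0.897527
E₀ = V₀·N(d₁) − D·e^(−rT)·N(d₂)
   = 439.9637·0.950304 − 162.0137·0.897527·0.760473 = 307.517499
B₀ = V₀ − E₀ = 439.9637 − 307.517499 = 132.446201
spread = −(1/T)·ln(B₀/D) − r = −(1/5.1977)·ln(132.446201/162.0137) − 0.0208 = 0.01796799
in basis points: 0.01796799 × 10⁴ = 179.6799 bp

spread=179.6799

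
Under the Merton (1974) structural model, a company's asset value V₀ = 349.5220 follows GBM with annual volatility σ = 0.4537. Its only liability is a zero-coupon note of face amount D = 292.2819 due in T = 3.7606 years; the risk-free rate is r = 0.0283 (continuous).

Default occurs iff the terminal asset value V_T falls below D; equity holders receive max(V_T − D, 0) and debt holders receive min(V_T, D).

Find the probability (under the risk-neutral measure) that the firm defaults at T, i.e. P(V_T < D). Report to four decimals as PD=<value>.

PD=0.5460

d₁ = [ln(V₀/D) + (r + σ²/2)T] / (σ√T)
   = [ln(349.5220/292.2819) + (0.0283 + 0.5·0.4537²)·3.7606] / (0.4537·√3.7606)
   = [0.178848 + 0.493473] / 0.879827 = 0.764151
d₂ = d₁ − σ√T = 0.764151 − 0.879827 = -0.115676
risk-neutral PD = N(−d₂) = N(0.115676) = 0.546045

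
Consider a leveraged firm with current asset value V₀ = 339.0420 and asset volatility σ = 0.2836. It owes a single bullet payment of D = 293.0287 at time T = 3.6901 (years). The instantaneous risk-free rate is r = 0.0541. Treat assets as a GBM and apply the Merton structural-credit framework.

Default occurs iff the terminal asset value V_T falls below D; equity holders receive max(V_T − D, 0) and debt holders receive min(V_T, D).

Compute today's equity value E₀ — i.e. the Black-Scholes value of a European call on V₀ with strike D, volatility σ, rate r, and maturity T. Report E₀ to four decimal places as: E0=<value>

E0=123.3308

d₁ = [ln(V₀/D) + (r + σ²/2)T] / (σ√T)
   = [ln(339.0420/293.0287) + (0.0541 + 0.5·0.2836²)·3.6901] / (0.2836·√3.6901)
   = [0.145853 + 0.348030] / 0.544785 = 0.906565
d₂ = d₁ − σ√T = 0.906565 − 0.544785 = 0.361780
N(d₁) = 0.817682,  N(d₂) = 0.641242,  e^(−rT) = 0.819030
E₀ = V₀·N(d₁) − D·e^(−rT)·N(d₂)
   = 339.0420·0.817682 − 293.0287·0.819030·0.641242 = 123.330809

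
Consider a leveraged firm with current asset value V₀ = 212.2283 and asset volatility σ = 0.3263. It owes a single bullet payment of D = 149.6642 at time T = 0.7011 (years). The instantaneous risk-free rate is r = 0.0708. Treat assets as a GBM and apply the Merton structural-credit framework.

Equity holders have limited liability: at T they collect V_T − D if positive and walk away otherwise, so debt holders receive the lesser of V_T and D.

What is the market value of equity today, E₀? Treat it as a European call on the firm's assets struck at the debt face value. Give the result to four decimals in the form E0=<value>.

E0=71.3255

d₁ = [ln(V₀/D) + (r + σ²/2)T] / (σ√T)
   = [ln(212.2283/149.6642) + (0.0708 + 0.5·0.3263²)·0.7011] / (0.3263·√0.7011)
   = [0.349268 + 0.086962] / 0.273217 = 1.596645
d₂ = d₁ − σ√T = 1.596645 − 0.273217 = 1.323429
N(d₁) = 0.944828,  N(d₂) = 0.907154,  e^(−rT) = 0.951574
E₀ = V₀·N(d₁) − D·e^(−rT)·N(d₂)
   = 212.2283·0.944828 − 149.6642·0.951574·0.907154 = 71.325470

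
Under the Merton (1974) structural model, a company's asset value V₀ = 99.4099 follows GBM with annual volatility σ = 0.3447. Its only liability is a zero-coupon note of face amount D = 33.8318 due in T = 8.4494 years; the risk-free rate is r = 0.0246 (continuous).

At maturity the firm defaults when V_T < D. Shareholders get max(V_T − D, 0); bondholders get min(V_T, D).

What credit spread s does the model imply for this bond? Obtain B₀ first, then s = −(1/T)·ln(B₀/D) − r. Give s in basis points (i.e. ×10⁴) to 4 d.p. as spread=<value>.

d₁ = [ln(V₀/D) + (r + σ²/2)T] / (σ√T)
   = [ln(99.4099/33.8318) + (0.0246 + 0.5·0.3447²)·8.4494] / (0.3447·√8.4494)
   = [1.077851 + 0.709826] / 1.001969 = 1.784164
d₂ = d₁ − σ√T = 1.784164 − 1.001969 = 0.782195
N(d₁) = 0.962801,  N(d₂) = 0.782950,  e^(−rT) = 0.812325
E₀ = V₀·N(d₁) − D·e^(−rT)·N(d₂)
   = 99.4099·0.962801 − 33.8318·0.812325·0.782950 = 74.194650
B₀ = V₀ − E₀ = 99.4099 − 74.194650 = 25.215250
spread = −(1/T)·ln(B₀/D) − r = −(1/8.4494)·ln(25.215250/33.8318) − 0.0246 = 0.01018972
in basis points: 0.01018972 × 10⁴ = 101.8972 bp

spread=101.8972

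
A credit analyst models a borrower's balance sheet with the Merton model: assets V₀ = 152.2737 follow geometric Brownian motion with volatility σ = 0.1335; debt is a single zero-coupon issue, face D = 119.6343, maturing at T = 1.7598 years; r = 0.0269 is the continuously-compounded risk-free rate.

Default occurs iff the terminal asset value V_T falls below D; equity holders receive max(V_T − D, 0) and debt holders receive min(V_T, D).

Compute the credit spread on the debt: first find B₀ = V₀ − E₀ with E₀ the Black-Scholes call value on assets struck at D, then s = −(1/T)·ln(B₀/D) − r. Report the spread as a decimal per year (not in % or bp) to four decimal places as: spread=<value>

d₁ = [ln(V₀/D) + (r + σ²/2)T] / (σ√T)
   = [ln(152.2737/119.6343) + (0.0269 + 0.5·0.1335²)·1.7598] / (0.1335·√1.7598)
   = [0.241240 + 0.063020] / 0.177098 = 1.718037
d₂ = d₁ − σ√T = 1.718037 − 0.177098 = 1.540939
N(d₁) = 0.957105,  N(d₂) = 0.938334,  e^(−rT) = 0.953764
E₀ = V₀·N(d₁) − D·e^(−rT)·N(d₂)
   = 152.2737·0.957105 − 119.6343·0.953764·0.938334 = 38.675242
B₀ = V₀ − E₀ = 152.2737 − 38.675242 = 113.598458
spread = −(1/T)·ln(B₀/D) − r = −(1/1.7598)·ln(113.598458/119.6343) − 0.0269 = 0.00251792

spread=0.0025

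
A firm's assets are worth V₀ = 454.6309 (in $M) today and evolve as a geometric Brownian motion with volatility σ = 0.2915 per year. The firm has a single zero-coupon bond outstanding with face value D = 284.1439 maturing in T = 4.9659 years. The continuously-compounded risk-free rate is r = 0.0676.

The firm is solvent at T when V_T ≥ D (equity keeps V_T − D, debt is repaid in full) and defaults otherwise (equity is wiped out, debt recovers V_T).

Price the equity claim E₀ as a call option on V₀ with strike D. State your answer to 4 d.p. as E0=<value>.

d₁ = [ln(V₀/D) + (r + σ²/2)T] / (σ√T)
   = [ln(454.6309/284.1439) + (0.0676 + 0.5·0.2915²)·4.9659] / (0.2915·√4.9659)
   = [0.470005 + 0.546677] / 0.649587 = 1.565119
d₂ = d₁ − σ√T = 1.565119 − 0.649587 = 0.915532
N(d₁) = 0.941223,  N(d₂) = 0.820044,  e^(−rT) = 0.714841
E₀ = V₀·N(d₁) − D·e^(−rT)·N(d₂)
   = 454.6309·0.941223 − 284.1439·0.714841·0.820044 = 261.343381

E0=261.3434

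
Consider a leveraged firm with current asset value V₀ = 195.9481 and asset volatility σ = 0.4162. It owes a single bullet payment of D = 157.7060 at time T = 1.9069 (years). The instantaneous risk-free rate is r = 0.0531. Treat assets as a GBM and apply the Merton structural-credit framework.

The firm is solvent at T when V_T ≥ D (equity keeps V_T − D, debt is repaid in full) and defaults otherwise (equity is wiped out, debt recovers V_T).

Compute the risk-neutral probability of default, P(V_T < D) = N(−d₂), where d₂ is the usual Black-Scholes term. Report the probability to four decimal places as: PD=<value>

PD=0.3949

d₁ = [ln(V₀/D) + (r + σ²/2)T] / (σ√T)
   = [ln(195.9481/157.7060) + (0.0531 + 0.5·0.4162²)·1.9069] / (0.4162·√1.9069)
   = [0.217117 + 0.266415] / 0.574733 = 0.841317
d₂ = d₁ − σ√T = 0.841317 − 0.574733 = 0.266584
risk-neutral PD = N(−d₂) = N(-0.266584) = 0.394895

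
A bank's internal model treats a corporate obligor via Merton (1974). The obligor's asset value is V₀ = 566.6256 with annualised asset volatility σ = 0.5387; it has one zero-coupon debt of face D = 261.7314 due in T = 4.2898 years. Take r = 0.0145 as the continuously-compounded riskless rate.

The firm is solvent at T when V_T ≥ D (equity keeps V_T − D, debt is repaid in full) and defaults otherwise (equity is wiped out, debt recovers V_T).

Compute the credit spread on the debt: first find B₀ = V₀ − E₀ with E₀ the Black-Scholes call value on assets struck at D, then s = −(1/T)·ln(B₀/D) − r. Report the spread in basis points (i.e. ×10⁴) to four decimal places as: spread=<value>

spread=531.5671

d₁ = [ln(V₀/D) + (r + σ²/2)T] / (σ√T)
   = [ln(566.6256/261.7314) + (0.0145 + 0.5·0.5387²)·4.2898] / (0.5387·√4.2898)
   = [0.772380 + 0.684647] / 1.115746 = 1.305877
d₂ = d₁ − σ√T = 1.305877 − 1.115746 = 0.190130
N(d₁) = 0.904203,  N(d₂) = 0.575396,  e^(−rT) = 0.939693
E₀ = V₀·N(d₁) − D·e^(−rT)·N(d₂)
   = 566.6256·0.904203 − 261.7314·0.939693·0.575396 = 370.827302
B₀ = V₀ − E₀ = 566.6256 − 370.827302 = 195.798298
spread = −(1/T)·ln(B₀/D) − r = −(1/4.2898)·ln(195.798298/261.7314) − 0.0145 = 0.05315671
in basis points: 0.05315671 × 10⁴ = 531.5671 bp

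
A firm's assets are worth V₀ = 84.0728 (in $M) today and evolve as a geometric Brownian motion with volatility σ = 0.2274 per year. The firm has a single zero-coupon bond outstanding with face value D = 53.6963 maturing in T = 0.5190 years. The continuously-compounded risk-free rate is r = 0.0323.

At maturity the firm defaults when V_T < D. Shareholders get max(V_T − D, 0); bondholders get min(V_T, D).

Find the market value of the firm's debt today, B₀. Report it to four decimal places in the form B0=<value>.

B0=52.7964

d₁ = [ln(V₀/D) + (r + σ²/2)T] / (σ√T)
   = [ln(84.0728/53.6963) + (0.0323 + 0.5·0.2274²)·0.5190] / (0.2274·√0.5190)
   = [0.448339 + 0.030183] / 0.163823 = 2.920972
d₂ = d₁ − σ√T = 2.920972 − 0.163823 = 2.757150
N(d₁) = 0.998255,  N(d₂) = 0.997085,  e^(−rT) = 0.983376
E₀ = V₀·N(d₁) − D·e^(−rT)·N(d₂)
   = 84.0728·0.998255 − 53.6963·0.983376·0.997085 = 31.276406
B₀ = V₀ − E₀ = 84.0728 − 31.276406 = 52.796394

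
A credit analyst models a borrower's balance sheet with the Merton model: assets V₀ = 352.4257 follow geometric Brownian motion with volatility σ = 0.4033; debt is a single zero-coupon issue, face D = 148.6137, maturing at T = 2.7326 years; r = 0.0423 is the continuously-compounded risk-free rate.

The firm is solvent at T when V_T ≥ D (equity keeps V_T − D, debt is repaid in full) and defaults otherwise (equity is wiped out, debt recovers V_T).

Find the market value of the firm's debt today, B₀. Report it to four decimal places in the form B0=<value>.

B0=128.0364

d₁ = [ln(V₀/D) + (r + σ²/2)T] / (σ√T)
   = [ln(352.4257/148.6137) + (0.0423 + 0.5·0.4033²)·2.7326] / (0.4033·√2.7326)
   = [0.863489 + 0.337819] / 0.666678 = 1.801931
d₂ = d₁ − σ√T = 1.801931 − 0.666678 = 1.135253
N(d₁) = 0.964222,  N(d₂) = 0.871865,  e^(−rT) = 0.890841
E₀ = V₀·N(d₁) − D·e^(−rT)·N(d₂)
   = 352.4257·0.964222 − 148.6137·0.890841·0.871865 = 224.389255
B₀ = V₀ − E₀ = 352.4257 − 224.389255 = 128.036445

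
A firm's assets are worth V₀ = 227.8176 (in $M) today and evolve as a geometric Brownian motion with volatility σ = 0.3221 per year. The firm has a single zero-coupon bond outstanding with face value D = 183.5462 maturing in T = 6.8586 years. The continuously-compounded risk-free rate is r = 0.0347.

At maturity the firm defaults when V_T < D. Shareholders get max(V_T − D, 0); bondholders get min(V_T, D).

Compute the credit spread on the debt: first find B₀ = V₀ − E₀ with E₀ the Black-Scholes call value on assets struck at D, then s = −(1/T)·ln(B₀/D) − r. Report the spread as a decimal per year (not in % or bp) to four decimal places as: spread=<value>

d₁ = [ln(V₀/D) + (r + σ²/2)T] / (σ√T)
   = [ln(227.8176/183.5462) + (0.0347 + 0.5·0.3221²)·6.8586] / (0.3221·√6.8586)
   = [0.216079 + 0.593778] / 0.843545 = 0.960063
d₂ = d₁ − σ√T = 0.960063 − 0.843545 = 0.116518
N(d₁) = 0.831488,  N(d₂) = 0.546379,  e^(−rT) = 0.788208
E₀ = V₀·N(d₁) − D·e^(−rT)·N(d₂)
   = 227.8176·0.831488 − 183.5462·0.788208·0.546379 = 110.381632
B₀ = V₀ − E₀ = 227.8176 − 110.381632 = 117.435968
spread = −(1/T)·ln(B₀/D) − r = −(1/6.8586)·ln(117.435968/183.5462) − 0.0347 = 0.03041142

spread=0.0304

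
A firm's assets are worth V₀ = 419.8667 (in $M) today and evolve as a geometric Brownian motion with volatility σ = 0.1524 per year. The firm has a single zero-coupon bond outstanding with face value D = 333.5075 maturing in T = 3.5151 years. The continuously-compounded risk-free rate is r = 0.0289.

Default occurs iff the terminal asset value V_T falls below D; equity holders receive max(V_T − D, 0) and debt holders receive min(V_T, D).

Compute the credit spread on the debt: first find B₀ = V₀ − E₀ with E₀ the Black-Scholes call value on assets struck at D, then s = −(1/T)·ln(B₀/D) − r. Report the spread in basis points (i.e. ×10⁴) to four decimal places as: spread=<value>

d₁ = [ln(V₀/D) + (r + σ²/2)T] / (σ√T)
   = [ln(419.8667/333.5075) + (0.0289 + 0.5·0.1524²)·3.5151] / (0.1524·√3.5151)
   = [0.230272 + 0.142407] / 0.285729 = 1.304310
d₂ = d₁ − σ√T = 1.304310 − 0.285729 = 1.018581
N(d₁) = 0.903936,  N(d₂) = 0.845799,  e^(−rT) = 0.903403
E₀ = V₀·N(d₁) − D·e^(−rT)·N(d₂)
   = 419.8667·0.903936 − 333.5075·0.903403·0.845799 = 124.700375
B₀ = V₀ − E₀ = 419.8667 − 124.700375 = 295.166325
spread = −(1/T)·ln(B₀/D) − r = −(1/3.5151)·ln(295.166325/333.5075) − 0.0289 = 0.00584335
in basis points: 0.00584335 × 10⁴ = 58.4335 bp

spread=58.4335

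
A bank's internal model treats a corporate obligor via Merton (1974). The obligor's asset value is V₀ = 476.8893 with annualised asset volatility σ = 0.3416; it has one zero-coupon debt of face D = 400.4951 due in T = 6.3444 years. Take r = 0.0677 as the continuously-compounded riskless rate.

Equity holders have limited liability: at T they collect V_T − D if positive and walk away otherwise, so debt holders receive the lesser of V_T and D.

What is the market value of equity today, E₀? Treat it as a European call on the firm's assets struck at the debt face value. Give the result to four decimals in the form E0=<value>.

E0=257.2354

d₁ = [ln(V₀/D) + (r + σ²/2)T] / (σ√T)
   = [ln(476.8893/400.4951) + (0.0677 + 0.5·0.3416²)·6.3444] / (0.3416·√6.3444)
   = [0.174583 + 0.799682] / 0.860425 = 1.132306
d₂ = d₁ − σ√T = 1.132306 − 0.860425 = 0.271881
N(d₁) = 0.871247,  N(d₂) = 0.607143,  e^(−rT) = 0.650824
E₀ = V₀·N(d₁) − D·e^(−rT)·N(d₂)
   = 476.8893·0.871247 − 400.4951·0.650824·0.607143 = 257.235426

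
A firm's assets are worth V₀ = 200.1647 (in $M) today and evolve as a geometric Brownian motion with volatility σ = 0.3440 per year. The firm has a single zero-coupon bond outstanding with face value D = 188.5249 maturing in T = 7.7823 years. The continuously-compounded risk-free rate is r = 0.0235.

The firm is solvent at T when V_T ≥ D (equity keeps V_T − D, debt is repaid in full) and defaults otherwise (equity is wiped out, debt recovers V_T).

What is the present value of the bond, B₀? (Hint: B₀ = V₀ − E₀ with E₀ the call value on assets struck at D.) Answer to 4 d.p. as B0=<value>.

B0=110.8252

d₁ = [ln(V₀/D) + (r + σ²/2)T] / (σ√T)
   = [ln(200.1647/188.5249) + (0.0235 + 0.5·0.3440²)·7.7823] / (0.3440·√7.7823)
   = [0.059910 + 0.643347] / 0.959649 = 0.732828
d₂ = d₁ − σ√T = 0.732828 − 0.959649 = -0.226821
N(d₁) = 0.768168,  N(d₂) = 0.410281,  e^(−rT) = 0.832865
E₀ = V₀·N(d₁) − D·e^(−rT)·N(d₂)
   = 200.1647·0.768168 − 188.5249·0.832865·0.410281 = 89.339537
B₀ = V₀ − E₀ = 200.1647 − 89.339537 = 110.825163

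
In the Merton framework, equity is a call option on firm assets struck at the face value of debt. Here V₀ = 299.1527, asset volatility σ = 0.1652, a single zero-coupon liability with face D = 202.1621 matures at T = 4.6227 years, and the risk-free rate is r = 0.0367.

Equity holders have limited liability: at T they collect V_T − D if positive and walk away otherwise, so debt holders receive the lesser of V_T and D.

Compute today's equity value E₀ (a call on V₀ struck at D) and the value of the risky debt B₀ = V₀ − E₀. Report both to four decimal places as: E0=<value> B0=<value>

d₁ = [ln(V₀/D) + (r + σ²/2)T] / (σ√T)
   = [ln(299.1527/202.1621) + (0.0367 + 0.5·0.1652²)·4.6227] / (0.1652·√4.6227)
   = [0.391884 + 0.232732] / 0.355188 = 1.758553
d₂ = d₁ − σ√T = 1.758553 − 0.355188 = 1.403366
N(d₁) = 0.960673,  N(d₂) = 0.919746,  e^(−rT) = 0.843958
E₀ = V₀·N(d₁) − D·e^(−rT)·N(d₂)
   = 299.1527·0.960673 − 202.1621·0.843958·0.919746 = 130.464402
B₀ = V₀ − E₀ = 299.1527 − 130.464402 = 168.688298

E0=130.4644 B0=168.6883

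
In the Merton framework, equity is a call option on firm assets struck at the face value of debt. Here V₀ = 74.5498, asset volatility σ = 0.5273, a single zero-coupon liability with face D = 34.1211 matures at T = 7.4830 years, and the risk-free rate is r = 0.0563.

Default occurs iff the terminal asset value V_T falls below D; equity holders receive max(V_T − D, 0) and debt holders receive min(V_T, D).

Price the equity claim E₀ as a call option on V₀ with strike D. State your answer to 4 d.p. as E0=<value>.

E0=57.8804

d₁ = [ln(V₀/D) + (r + σ²/2)T] / (σ√T)
   = [ln(74.5498/34.1211) + (0.0563 + 0.5·0.5273²)·7.4830] / (0.5273·√7.4830)
   = [0.781551 + 1.461599] / 1.442433 = 1.555116
d₂ = d₁ − σ√T = 1.555116 − 1.442433 = 0.112683
N(d₁) = 0.940041,  N(d₂) = 0.544859,  e^(−rT) = 0.656198
E₀ = V₀·N(d₁) − D·e^(−rT)·N(d₂)
   = 74.5498·0.940041 − 34.1211·0.656198·0.544859 = 57.880352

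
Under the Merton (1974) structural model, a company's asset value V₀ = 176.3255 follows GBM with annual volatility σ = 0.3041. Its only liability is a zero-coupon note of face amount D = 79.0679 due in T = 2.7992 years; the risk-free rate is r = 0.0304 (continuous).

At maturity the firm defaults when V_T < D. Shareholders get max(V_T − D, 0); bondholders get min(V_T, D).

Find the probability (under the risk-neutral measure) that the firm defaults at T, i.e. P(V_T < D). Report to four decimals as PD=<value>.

d₁ = [ln(V₀/D) + (r + σ²/2)T] / (σ√T)
   = [ln(176.3255/79.0679) + (0.0304 + 0.5·0.3041²)·2.7992] / (0.3041·√2.7992)
   = [0.802025 + 0.214526] / 0.508784 = 1.998001
d₂ = d₁ − σ√T = 1.998001 − 0.508784 = 1.489217
risk-neutral PD = N(−d₂) = N(-1.489217) = 0.068215

PD=0.0682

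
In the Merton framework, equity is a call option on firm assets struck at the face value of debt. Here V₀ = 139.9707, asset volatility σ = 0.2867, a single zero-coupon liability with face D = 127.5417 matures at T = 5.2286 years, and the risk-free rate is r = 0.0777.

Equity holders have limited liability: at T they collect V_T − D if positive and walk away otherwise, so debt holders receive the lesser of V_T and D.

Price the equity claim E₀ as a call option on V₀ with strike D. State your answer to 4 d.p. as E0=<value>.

E0=63.9206

d₁ = [ln(V₀/D) + (r + σ²/2)T] / (σ√T)
   = [ln(139.9707/127.5417) + (0.0777 + 0.5·0.2867²)·5.2286] / (0.2867·√5.2286)
   = [0.092990 + 0.621150] / 0.655572 = 1.089338
d₂ = d₁ − σ√T = 1.089338 − 0.655572 = 0.433766
N(d₁) = 0.861997,  N(d₂) = 0.667771,  e^(−rT) = 0.666135
E₀ = V₀·N(d₁) − D·e^(−rT)·N(d₂)
   = 139.9707·0.861997 − 127.5417·0.666135·0.667771 = 63.920562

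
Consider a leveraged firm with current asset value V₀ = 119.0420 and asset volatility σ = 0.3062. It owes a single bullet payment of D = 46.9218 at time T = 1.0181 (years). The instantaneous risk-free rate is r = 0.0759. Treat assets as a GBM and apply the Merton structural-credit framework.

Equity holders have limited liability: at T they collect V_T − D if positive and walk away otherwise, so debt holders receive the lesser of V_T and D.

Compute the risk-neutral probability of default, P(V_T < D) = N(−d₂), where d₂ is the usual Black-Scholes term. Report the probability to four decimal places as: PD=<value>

PD=0.0009

d₁ = [ln(V₀/D) + (r + σ²/2)T] / (σ√T)
   = [ln(119.0420/46.9218) + (0.0759 + 0.5·0.3062²)·1.0181] / (0.3062·√1.0181)
   = [0.930994 + 0.125002] / 0.308959 = 3.417918
d₂ = d₁ − σ√T = 3.417918 − 0.308959 = 3.108960
risk-neutral PD = N(−d₂) = N(-3.108960) = 0.000939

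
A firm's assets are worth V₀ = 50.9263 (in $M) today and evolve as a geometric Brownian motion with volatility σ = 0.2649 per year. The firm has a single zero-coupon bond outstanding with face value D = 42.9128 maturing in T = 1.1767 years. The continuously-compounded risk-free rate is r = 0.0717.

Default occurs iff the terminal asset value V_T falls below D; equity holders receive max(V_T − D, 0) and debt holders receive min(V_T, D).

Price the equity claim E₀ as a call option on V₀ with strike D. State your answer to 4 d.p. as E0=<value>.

E0=12.7959

d₁ = [ln(V₀/D) + (r + σ²/2)T] / (σ√T)
   = [ln(50.9263/42.9128) + (0.0717 + 0.5·0.2649²)·1.1767] / (0.2649·√1.1767)
   = [0.171209 + 0.125655] / 0.287352 = 1.033102
d₂ = d₁ − σ√T = 1.033102 − 0.287352 = 0.745750
N(d₁) = 0.849222,  N(d₂) = 0.772091,  e^(−rT) = 0.919092
E₀ = V₀·N(d₁) − D·e^(−rT)·N(d₂)
   = 50.9263·0.849222 − 42.9128·0.919092·0.772091 = 12.795859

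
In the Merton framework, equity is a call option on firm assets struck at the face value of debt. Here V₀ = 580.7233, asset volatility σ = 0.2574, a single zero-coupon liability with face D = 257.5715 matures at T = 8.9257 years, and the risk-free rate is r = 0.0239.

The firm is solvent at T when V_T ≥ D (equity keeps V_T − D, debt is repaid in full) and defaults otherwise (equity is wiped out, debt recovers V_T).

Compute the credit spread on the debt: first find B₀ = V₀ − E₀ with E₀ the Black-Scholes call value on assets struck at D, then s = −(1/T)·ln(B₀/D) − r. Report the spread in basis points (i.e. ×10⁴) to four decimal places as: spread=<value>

spread=59.3491

d₁ = [ln(V₀/D) + (r + σ²/2)T] / (σ√T)
   = [ln(580.7233/257.5715) + (0.0239 + 0.5·0.2574²)·8.9257] / (0.2574·√8.9257)
   = [0.812977 + 0.509009] / 0.769006 = 1.719085
d₂ = d₁ − σ√T = 1.719085 − 0.769006 = 0.950079
N(d₁) = 0.957201,  N(d₂) = 0.828964,  e^(−rT) = 0.807894
E₀ = V₀·N(d₁) − D·e^(−rT)·N(d₂)
   = 580.7233·0.957201 − 257.5715·0.807894·0.828964 = 383.369131
B₀ = V₀ − E₀ = 580.7233 − 383.369131 = 197.354169
spread = −(1/T)·ln(B₀/D) − r = −(1/8.9257)·ln(197.354169/257.5715) − 0.0239 = 0.00593491
in basis points: 0.00593491 × 10⁴ = 59.3491 bp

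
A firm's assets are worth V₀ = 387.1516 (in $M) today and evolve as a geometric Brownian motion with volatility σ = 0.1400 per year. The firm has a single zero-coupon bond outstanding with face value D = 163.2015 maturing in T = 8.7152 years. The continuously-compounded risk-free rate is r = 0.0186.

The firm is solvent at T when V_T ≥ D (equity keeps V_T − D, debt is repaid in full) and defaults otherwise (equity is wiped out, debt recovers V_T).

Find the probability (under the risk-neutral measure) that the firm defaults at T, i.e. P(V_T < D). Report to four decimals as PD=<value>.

PD=0.0114

d₁ = [ln(V₀/D) + (r + σ²/2)T] / (σ√T)
   = [ln(387.1516/163.2015) + (0.0186 + 0.5·0.1400²)·8.7152] / (0.1400·√8.7152)
   = [0.863831 + 0.247512] / 0.413301 = 2.688940
d₂ = d₁ − σ√T = 2.688940 − 0.413301 = 2.275639
risk-neutral PD = N(−d₂) = N(-2.275639) = 0.011434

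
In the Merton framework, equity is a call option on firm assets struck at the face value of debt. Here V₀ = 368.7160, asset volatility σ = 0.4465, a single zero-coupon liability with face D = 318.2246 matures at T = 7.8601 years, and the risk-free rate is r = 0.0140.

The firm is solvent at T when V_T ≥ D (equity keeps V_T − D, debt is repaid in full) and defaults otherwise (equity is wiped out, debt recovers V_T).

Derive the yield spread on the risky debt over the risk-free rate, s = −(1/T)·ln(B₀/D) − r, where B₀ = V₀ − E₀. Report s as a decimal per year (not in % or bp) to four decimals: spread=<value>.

spread=0.0651

d₁ = [ln(V₀/D) + (r + σ²/2)T] / (σ√T)
   = [ln(368.7160/318.2246) + (0.0140 + 0.5·0.4465²)·7.8601] / (0.4465·√7.8601)
   = [0.147269 + 0.893545] / 1.251802 = 0.831453
d₂ = d₁ − σ√T = 0.831453 − 1.251802 = -0.420349
N(d₁) = 0.797141,  N(d₂) = 0.337115,  e^(−rT) = 0.895797
E₀ = V₀·N(d₁) − D·e^(−rT)·N(d₂)
   = 368.7160·0.797141 − 318.2246·0.895797·0.337115 = 197.818995
B₀ = V₀ − E₀ = 368.7160 − 197.818995 = 170.897005
spread = −(1/T)·ln(B₀/D) − r = −(1/7.8601)·ln(170.897005/318.2246) − 0.0140 = 0.06509522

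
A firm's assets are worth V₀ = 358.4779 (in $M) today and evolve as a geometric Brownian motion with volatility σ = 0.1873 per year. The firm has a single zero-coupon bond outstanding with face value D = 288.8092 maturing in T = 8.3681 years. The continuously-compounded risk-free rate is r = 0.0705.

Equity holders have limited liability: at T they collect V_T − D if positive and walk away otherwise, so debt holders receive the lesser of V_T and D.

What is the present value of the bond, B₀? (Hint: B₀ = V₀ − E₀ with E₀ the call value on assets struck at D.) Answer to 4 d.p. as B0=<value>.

B0=156.2926

d₁ = [ln(V₀/D) + (r + σ²/2)T] / (σ√T)
   = [ln(358.4779/288.8092) + (0.0705 + 0.5·0.1873²)·8.3681] / (0.1873·√8.3681)
   = [0.216101 + 0.736733] / 0.541815 = 1.758595
d₂ = d₁ − σ√T = 1.758595 − 0.541815 = 1.216780
N(d₁) = 0.960677,  N(d₂) = 0.888156,  e^(−rT) = 0.554354
E₀ = V₀·N(d₁) − D·e^(−rT)·N(d₂)
   = 358.4779·0.960677 − 288.8092·0.554354·0.888156 = 202.185282
B₀ = V₀ − E₀ = 358.4779 − 202.185282 = 156.292618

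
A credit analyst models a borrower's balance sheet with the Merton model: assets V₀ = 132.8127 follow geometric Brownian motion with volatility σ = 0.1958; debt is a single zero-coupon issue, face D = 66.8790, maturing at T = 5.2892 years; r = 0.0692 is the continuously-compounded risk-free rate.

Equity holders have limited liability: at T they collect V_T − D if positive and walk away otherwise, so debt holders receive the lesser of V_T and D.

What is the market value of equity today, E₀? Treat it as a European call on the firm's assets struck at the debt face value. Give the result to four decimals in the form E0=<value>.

d₁ = [ln(V₀/D) + (r + σ²/2)T] / (σ√T)
   = [ln(132.8127/66.8790) + (0.0692 + 0.5·0.1958²)·5.2892] / (0.1958·√5.2892)
   = [0.686055 + 0.467400] / 0.450306 = 2.561492
d₂ = d₁ − σ√T = 2.561492 − 0.450306 = 2.111186
N(d₁) = 0.994789,  N(d₂) = 0.982622,  e^(−rT) = 0.693494
E₀ = V₀·N(d₁) − D·e^(−rT)·N(d₂)
   = 132.8127·0.994789 − 66.8790·0.693494·0.982622 = 86.546404

E0=86.5464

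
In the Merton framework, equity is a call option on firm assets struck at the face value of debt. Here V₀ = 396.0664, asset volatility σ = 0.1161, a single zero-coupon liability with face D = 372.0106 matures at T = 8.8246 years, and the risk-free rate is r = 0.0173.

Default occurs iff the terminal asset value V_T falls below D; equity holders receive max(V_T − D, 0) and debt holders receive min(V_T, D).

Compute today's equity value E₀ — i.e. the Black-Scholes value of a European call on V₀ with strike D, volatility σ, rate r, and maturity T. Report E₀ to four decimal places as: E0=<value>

E0=96.4483

d₁ = [ln(V₀/D) + (r + σ²/2)T] / (σ√T)
   = [ln(396.0664/372.0106) + (0.0173 + 0.5·0.1161²)·8.8246] / (0.1161·√8.8246)
   = [0.062660 + 0.212140] / 0.344889 = 0.796776
d₂ = d₁ − σ√T = 0.796776 − 0.344889 = 0.451886
N(d₁) = 0.787209,  N(d₂) = 0.674325,  e^(−rT) = 0.858417
E₀ = V₀·N(d₁) − D·e^(−rT)·N(d₂)
   = 396.0664·0.787209 − 372.0106·0.858417·0.674325 = 96.448272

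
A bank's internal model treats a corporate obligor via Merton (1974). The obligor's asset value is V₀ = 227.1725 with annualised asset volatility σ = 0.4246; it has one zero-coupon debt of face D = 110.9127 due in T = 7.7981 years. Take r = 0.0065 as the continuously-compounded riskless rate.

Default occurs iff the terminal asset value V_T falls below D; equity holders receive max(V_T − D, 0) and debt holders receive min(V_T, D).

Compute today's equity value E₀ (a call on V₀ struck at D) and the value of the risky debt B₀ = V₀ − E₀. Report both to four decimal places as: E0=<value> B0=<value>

E0=147.7560 B0=79.4165

d₁ = [ln(V₀/D) + (r + σ²/2)T] / (σ√T)
   = [ln(227.1725/110.9127) + (0.0065 + 0.5·0.4246²)·7.7981] / (0.4246·√7.7981)
   = [0.716966 + 0.753629] / 1.185699 = 1.240277
d₂ = d₁ − σ√T = 1.240277 − 1.185699 = 0.054578
N(d₁) = 0.892563,  N(d₂) = 0.521763,  e^(−rT) = 0.950576
E₀ = V₀·N(d₁) − D·e^(−rT)·N(d₂)
   = 227.1725·0.892563 − 110.9127·0.950576·0.521763 = 147.755972
B₀ = V₀ − E₀ = 227.1725 − 147.755972 = 79.416528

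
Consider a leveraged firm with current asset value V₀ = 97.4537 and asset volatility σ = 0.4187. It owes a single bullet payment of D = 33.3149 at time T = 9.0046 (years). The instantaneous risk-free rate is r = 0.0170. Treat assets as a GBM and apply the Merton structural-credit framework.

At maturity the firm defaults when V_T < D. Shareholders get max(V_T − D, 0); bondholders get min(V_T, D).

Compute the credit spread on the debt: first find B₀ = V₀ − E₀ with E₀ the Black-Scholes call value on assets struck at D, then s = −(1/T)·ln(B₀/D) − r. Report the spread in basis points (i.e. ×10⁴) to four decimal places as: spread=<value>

d₁ = [ln(V₀/D) + (r + σ²/2)T] / (σ√T)
   = [ln(97.4537/33.3149) + (0.0170 + 0.5·0.4187²)·9.0046] / (0.4187·√9.0046)
   = [1.073373 + 0.942375] / 1.256421 = 1.604357
d₂ = d₁ − σ√T = 1.604357 − 1.256421 = 0.347936
N(d₁) = 0.945682,  N(d₂) = 0.636056,  e^(−rT) = 0.858063
E₀ = V₀·N(d₁) − D·e^(−rT)·N(d₂)
   = 97.4537·0.945682 − 33.3149·0.858063·0.636056 = 73.977774
B₀ = V₀ − E₀ = 97.4537 − 73.977774 = 23.475926
spread = −(1/T)·ln(B₀/D) − r = −(1/9.0046)·ln(23.475926/33.3149) − 0.0170 = 0.02187228
in basis points: 0.02187228 × 10⁴ = 218.7228 bp

spread=218.7228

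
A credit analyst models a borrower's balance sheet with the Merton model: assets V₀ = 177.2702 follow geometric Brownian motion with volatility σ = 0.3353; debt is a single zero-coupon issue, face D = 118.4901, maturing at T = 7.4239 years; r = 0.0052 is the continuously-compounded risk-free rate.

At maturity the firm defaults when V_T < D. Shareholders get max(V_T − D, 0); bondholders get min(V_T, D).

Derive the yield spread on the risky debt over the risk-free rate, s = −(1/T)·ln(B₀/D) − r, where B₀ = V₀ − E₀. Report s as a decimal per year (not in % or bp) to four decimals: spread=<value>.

d₁ = [ln(V₀/D) + (r + σ²/2)T] / (σ√T)
   = [ln(177.2702/118.4901) + (0.0052 + 0.5·0.3353²)·7.4239] / (0.3353·√7.4239)
   = [0.402846 + 0.455924] / 0.913586 = 0.939999
d₂ = d₁ − σ√T = 0.939999 − 0.913586 = 0.026412
N(d₁) = 0.826391,  N(d₂) = 0.510536,  e^(−rT) = 0.962131
E₀ = V₀·N(d₁) − D·e^(−rT)·N(d₂)
   = 177.2702·0.826391 − 118.4901·0.962131·0.510536 = 88.291847
B₀ = V₀ − E₀ = 177.2702 − 88.291847 = 88.978353
spread = −(1/T)·ln(B₀/D) − r = −(1/7.4239)·ln(88.978353/118.4901) − 0.0052 = 0.03338299

spread=0.0334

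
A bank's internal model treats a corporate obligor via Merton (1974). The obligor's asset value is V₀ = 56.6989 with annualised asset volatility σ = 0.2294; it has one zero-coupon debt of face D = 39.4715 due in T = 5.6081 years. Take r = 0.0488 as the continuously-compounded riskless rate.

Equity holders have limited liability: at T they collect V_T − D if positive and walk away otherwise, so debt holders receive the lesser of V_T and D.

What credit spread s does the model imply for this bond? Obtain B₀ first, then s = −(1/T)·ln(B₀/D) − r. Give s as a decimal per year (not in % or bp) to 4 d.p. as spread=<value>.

d₁ = [ln(V₀/D) + (r + σ²/2)T] / (σ√T)
   = [ln(56.6989/39.4715) + (0.0488 + 0.5·0.2294²)·5.6081] / (0.2294·√5.6081)
   = [0.362176 + 0.421237] / 0.543252 = 1.442080
d₂ = d₁ − σ√T = 1.442080 − 0.543252 = 0.898828
N(d₁) = 0.925360,  N(d₂) = 0.815628,  e^(−rT) = 0.760579
E₀ = V₀·N(d₁) − D·e^(−rT)·N(d₂)
   = 56.6989·0.925360 − 39.4715·0.760579·0.815628 = 27.980777
B₀ = V₀ − E₀ = 56.6989 − 27.980777 = 28.718123
spread = −(1/T)·ln(B₀/D) − r = −(1/5.6081)·ln(28.718123/39.4715) − 0.0488 = 0.00791270

spread=0.0079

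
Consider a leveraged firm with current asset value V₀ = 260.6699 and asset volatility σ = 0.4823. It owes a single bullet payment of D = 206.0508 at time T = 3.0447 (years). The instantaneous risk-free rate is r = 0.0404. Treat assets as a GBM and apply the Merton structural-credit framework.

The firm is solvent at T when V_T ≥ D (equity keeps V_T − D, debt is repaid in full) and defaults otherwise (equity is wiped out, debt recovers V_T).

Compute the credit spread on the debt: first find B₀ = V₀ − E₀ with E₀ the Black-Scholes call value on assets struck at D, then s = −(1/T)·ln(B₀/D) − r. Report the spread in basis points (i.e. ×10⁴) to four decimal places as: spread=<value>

d₁ = [ln(V₀/D) + (r + σ²/2)T] / (σ√T)
   = [ln(260.6699/206.0508) + (0.0404 + 0.5·0.4823²)·3.0447] / (0.4823·√3.0447)
   = [0.235132 + 0.477125] / 0.841569 = 0.846344
d₂ = d₁ − σ√T = 0.846344 − 0.841569 = 0.004776
N(d₁) = 0.801320,  N(d₂) = 0.501905,  e^(−rT) = 0.884258
E₀ = V₀·N(d₁) − D·e^(−rT)·N(d₂)
   = 260.6699·0.801320 − 206.0508·0.884258·0.501905 = 117.431694
B₀ = V₀ − E₀ = 260.6699 − 117.431694 = 143.238206
spread = −(1/T)·ln(B₀/D) − r = −(1/3.0447)·ln(143.238206/206.0508) − 0.0404 = 0.07902514
in basis points: 0.07902514 × 10⁴ = 790.2514 bp

spread=790.2514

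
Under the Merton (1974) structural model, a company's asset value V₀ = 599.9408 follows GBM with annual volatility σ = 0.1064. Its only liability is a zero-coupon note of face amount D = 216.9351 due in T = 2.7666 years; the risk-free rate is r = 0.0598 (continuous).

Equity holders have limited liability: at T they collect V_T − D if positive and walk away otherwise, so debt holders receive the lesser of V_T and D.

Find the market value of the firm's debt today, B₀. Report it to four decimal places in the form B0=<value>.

B0=183.8565

d₁ = [ln(V₀/D) + (r + σ²/2)T] / (σ√T)
   = [ln(599.9408/216.9351) + (0.0598 + 0.5·0.1064²)·2.7666] / (0.1064·√2.7666)
   = [1.017233 + 0.181103] / 0.176976 = 6.771170
d₂ = d₁ − σ√T = 6.771170 − 0.176976 = 6.594193
N(d₁) = 1.000000,  N(d₂) = 1.000000,  e^(−rT) = 0.847518
E₀ = V₀·N(d₁) − D·e^(−rT)·N(d₂)
   = 599.9408·1.000000 − 216.9351·0.847518·1.000000 = 416.084302
B₀ = V₀ − E₀ = 599.9408 − 416.084302 = 183.856498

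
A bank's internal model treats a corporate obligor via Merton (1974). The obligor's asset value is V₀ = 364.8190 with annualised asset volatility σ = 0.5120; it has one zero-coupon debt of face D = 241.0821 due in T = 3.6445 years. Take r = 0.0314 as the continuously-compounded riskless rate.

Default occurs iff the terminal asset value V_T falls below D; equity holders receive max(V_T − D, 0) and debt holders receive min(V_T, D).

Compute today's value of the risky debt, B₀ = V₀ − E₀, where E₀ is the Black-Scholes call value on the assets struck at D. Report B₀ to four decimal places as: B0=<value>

d₁ = [ln(V₀/D) + (r + σ²/2)T] / (σ√T)
   = [ln(364.8190/241.0821) + (0.0314 + 0.5·0.5120²)·3.6445] / (0.5120·√3.6445)
   = [0.414264 + 0.592129] / 0.977437 = 1.029624
d₂ = d₁ − σ√T = 1.029624 − 0.977437 = 0.052187
N(d₁) = 0.848407,  N(d₂) = 0.520810,  e^(−rT) = 0.891868
E₀ = V₀·N(d₁) − D·e^(−rT)·N(d₂)
   = 364.8190·0.848407 − 241.0821·0.891868·0.520810 = 197.533776
B₀ = V₀ − E₀ = 364.8190 − 197.533776 = 167.285224

B0=167.2852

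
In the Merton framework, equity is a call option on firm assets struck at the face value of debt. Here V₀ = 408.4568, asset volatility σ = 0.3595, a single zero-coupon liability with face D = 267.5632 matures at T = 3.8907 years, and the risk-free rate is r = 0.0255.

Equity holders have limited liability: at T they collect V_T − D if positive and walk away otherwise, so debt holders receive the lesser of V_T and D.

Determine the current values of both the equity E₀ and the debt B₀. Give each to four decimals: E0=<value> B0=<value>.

d₁ = [ln(V₀/D) + (r + σ²/2)T] / (σ√T)
   = [ln(408.4568/267.5632) + (0.0255 + 0.5·0.3595²)·3.8907] / (0.3595·√3.8907)
   = [0.423030 + 0.350630] / 0.709109 = 1.091033
d₂ = d₁ − σ√T = 1.091033 − 0.709109 = 0.381924
N(d₁) = 0.862371,  N(d₂) = 0.648741,  e^(−rT) = 0.905550
E₀ = V₀·N(d₁) − D·e^(−rT)·N(d₂)
   = 408.4568·0.862371 − 267.5632·0.905550·0.648741 = 195.056509
B₀ = V₀ − E₀ = 408.4568 − 195.056509 = 213.400291

E0=195.0565 B0=213.4003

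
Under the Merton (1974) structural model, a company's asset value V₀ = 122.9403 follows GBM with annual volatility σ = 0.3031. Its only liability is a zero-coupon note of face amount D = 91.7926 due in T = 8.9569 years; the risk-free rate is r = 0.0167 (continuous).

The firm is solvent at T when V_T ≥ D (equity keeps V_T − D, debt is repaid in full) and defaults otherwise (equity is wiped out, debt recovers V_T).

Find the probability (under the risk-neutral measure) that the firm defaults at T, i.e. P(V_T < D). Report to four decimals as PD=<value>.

PD=0.4867

d₁ = [ln(V₀/D) + (r + σ²/2)T] / (σ√T)
   = [ln(122.9403/91.7926) + (0.0167 + 0.5·0.3031²)·8.9569] / (0.3031·√8.9569)
   = [0.292167 + 0.561014] / 0.907120 = 0.940538
d₂ = d₁ − σ√T = 0.940538 − 0.907120 = 0.033418
risk-neutral PD = N(−d₂) = N(-0.033418) = 0.486671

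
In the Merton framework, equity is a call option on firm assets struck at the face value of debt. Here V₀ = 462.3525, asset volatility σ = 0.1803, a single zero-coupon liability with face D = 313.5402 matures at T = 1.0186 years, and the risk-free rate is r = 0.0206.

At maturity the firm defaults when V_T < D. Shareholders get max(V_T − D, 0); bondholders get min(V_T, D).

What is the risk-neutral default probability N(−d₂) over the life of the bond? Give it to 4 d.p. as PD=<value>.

PD=0.0154

d₁ = [ln(V₀/D) + (r + σ²/2)T] / (σ√T)
   = [ln(462.3525/313.5402) + (0.0206 + 0.5·0.1803²)·1.0186] / (0.1803·√1.0186)
   = [0.388400 + 0.037540] / 0.181969 = 2.340725
d₂ = d₁ − σ√T = 2.340725 − 0.181969 = 2.158756
risk-neutral PD = N(−d₂) = N(-2.158756) = 0.015435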